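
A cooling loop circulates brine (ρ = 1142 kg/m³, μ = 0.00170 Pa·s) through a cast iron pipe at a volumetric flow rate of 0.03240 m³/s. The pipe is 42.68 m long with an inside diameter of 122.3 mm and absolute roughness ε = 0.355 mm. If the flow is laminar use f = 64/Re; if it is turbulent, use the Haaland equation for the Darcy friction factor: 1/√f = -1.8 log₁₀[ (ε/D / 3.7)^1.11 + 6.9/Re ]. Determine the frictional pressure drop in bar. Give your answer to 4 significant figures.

Cross-sectional area A = πD²/4 = π(0.1223)²/4 = 0.01175 m²; mean velocity V = Q/A = 0.0324/0.01175 = 2.758 m/s.
Reynolds number Re = ρVD/μ = 1142 · 2.758 · 0.1223 / 0.0017 = 2.266e+05.
Re > 4000 → turbulent. Relative roughness ε/D = 0.000355/0.1223 = 0.0029. Haaland: 1/√f = -1.8 log₁₀[(0.0029/3.7)^1.11 + 6.9/2.266e+05] = -1.8 log₁₀[0.000357 + 3.05e-05] = 6.141, so f = 0.02652.
Darcy-Weisbach: ΔP = f(L/D)(ρV²/2) = 0.02652·(42.68/0.1223)·(1142·2.758²/2) = 0.02652·349·4344 = 4.02e+04 Pa.
ΔP = 4.02e+04 Pa = 0.4020 bar.

ΔP ≈ 0.4020 bar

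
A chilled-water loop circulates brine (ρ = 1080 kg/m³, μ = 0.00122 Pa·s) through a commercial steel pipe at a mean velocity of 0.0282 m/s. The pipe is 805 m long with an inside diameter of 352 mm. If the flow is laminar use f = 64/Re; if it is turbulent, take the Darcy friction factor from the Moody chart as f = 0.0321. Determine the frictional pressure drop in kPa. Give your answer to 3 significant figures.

Reynolds number Re = ρVD/μ = 1080 · 0.0282 · 0.352 / 0.00122 = 8787.
Re > 4000 → turbulent; use the Moody-chart value f = 0.0321.
Darcy-Weisbach: ΔP = f(L/D)(ρV²/2) = 0.0321·(805/0.352)·(1080·0.0282²/2) = 0.0321·2287·0.4294 = 31.52 Pa.
ΔP = 31.52 Pa = 0.0315 kPa.

ΔP ≈ 0.0315 kPa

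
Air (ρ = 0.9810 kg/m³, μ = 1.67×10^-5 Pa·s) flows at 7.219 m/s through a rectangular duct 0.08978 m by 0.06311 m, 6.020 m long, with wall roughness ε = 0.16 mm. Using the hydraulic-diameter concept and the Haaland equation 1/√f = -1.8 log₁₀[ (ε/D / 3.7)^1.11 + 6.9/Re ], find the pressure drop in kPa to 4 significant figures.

ΔP ≈ 0.05807 kPa

Hydraulic diameter D_h = 4A/P = 4·(0.08978·0.06311)/(2·(0.08978+0.06311)) = 0.02266/0.3058 = 0.07412 m.
Re = ρVD_h/μ = 0.981·7.219·0.07412/1.67e-05 = 3.143e+04.
ε/D_h = 0.00016/0.07412 = 0.00216; Haaland gives 1/√f = -1.8 log₁₀[0.000257+0.00022] = 5.979, so f = 0.02797.
ΔP = f(L/D_h)(ρV²/2) = 0.02797·6.02/0.07412·25.56 = 58.07 Pa.
ΔP = 0.05807 kPa.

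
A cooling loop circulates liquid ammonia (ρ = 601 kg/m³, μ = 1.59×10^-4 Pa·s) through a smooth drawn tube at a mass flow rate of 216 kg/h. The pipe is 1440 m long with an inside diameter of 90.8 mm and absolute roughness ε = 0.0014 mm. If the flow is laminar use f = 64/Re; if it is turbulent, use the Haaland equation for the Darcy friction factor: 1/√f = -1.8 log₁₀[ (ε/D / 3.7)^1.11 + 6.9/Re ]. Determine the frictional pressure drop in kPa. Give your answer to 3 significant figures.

ΔP ≈ 0.0420 kPa

ṁ = 216 kg/h = 216/3600 = 0.06 kg/s.
A = πD²/4 = π(0.0908)²/4 = 0.006475 m²; mean velocity V = ṁ/(ρA) = 0.06/(601 · 0.006475) = 0.01542 m/s.
Reynolds number Re = ρVD/μ = 601 · 0.01542 · 0.0908 / 0.000159 = 5291.
Re > 4000 → turbulent. Relative roughness ε/D = 1.4e-06/0.0908 = 1.54e-05. Haaland: 1/√f = -1.8 log₁₀[(1.54e-05/3.7)^1.11 + 6.9/5291] = -1.8 log₁₀[1.07e-06 + 0.0013] = 5.192, so f = 0.0371.
Darcy-Weisbach: ΔP = f(L/D)(ρV²/2) = 0.0371·(1440/0.0908)·(601·0.01542²/2) = 0.0371·1.586e+04·0.07143 = 42.02 Pa.
ΔP = 42.02 Pa = 0.0420 kPa.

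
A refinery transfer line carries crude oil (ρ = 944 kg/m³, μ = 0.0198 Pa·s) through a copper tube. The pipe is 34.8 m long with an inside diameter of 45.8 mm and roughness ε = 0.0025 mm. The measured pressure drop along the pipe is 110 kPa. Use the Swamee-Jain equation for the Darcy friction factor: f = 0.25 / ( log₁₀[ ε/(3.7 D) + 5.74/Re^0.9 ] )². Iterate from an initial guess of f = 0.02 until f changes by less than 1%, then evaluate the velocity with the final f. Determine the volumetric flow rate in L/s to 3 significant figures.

Rearranging Darcy-Weisbach: V = √(2·ΔP·D/(f·L·ρ)). With ε/D = 2.5e-06/0.0458 = 5.46e-05, iterate starting from f = 0.02:
  f = 0.02 → V = √(2·1.1e+05·0.0458/(0.02·34.8·944)) = 3.916 m/s; Re = ρVD/μ = 8551; f → 0.03244
  f = 0.03244 → V = 3.075 m/s; Re = 6714; f → 0.03475
  f = 0.03475 → V = 2.971 m/s; Re = 6487; f → 0.0351
Converged (Δf/f < 1%). With the final f = 0.0351: V = √(2·1.1e+05·0.0458/(0.0351·34.8·944)) = 2.956 m/s.
Q = V·A = 2.956·(π/4·0.0458²) = 0.00487 m³/s = 4.87 L/s.

Q ≈ 4.87 L/s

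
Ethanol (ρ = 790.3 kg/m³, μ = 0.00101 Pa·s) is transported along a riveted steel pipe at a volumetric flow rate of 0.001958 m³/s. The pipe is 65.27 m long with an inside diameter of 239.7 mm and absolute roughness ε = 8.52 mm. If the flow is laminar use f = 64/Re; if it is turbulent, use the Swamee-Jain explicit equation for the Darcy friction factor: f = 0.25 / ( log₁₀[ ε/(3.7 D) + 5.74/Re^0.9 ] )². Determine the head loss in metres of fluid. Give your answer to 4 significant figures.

Cross-sectional area A = πD²/4 = π(0.2397)²/4 = 0.04513 m²; mean velocity V = Q/A = 0.001958/0.04513 = 0.04339 m/s.
Reynolds number Re = ρVD/μ = 790.3 · 0.04339 · 0.2397 / 0.00101 = 8138.
Re > 4000 → turbulent. Relative roughness ε/D = 0.00852/0.2397 = 0.0355. Swamee-Jain: f = 0.25/(log₁₀[0.0355/3.7 + 5.74/8138^0.9])² = 0.25/(log₁₀[0.00961 + 0.00174])² = 0.25/(-1.945)² = 0.06606.
Darcy-Weisbach: ΔP = f(L/D)(ρV²/2) = 0.06606·(65.27/0.2397)·(790.3·0.04339²/2) = 0.06606·272.3·0.7439 = 13.38 Pa.
Head loss h_f = ΔP/(ρg) = 13.38/(790.3·9.81) = 0.001726 m.

h_f ≈ 0.001726 m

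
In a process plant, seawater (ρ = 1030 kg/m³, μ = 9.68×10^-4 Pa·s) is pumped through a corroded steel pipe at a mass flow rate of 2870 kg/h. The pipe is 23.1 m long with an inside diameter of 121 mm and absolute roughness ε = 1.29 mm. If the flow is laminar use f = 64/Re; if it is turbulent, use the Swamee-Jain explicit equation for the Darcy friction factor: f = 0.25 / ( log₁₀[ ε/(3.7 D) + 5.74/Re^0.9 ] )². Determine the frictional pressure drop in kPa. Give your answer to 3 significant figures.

ṁ = 2870 kg/h = 2870/3600 = 0.7972 kg/s.
A = πD²/4 = π(0.121)²/4 = 0.0115 m²; mean velocity V = ṁ/(ρA) = 0.7972/(1030 · 0.0115) = 0.06731 m/s.
Reynolds number Re = ρVD/μ = 1030 · 0.06731 · 0.121 / 0.000968 = 8666.
Re > 4000 → turbulent. Relative roughness ε/D = 0.00129/0.121 = 0.0107. Swamee-Jain: f = 0.25/(log₁₀[0.0107/3.7 + 5.74/8666^0.9])² = 0.25/(log₁₀[0.00288 + 0.00164])² = 0.25/(-2.345)² = 0.04547.
Darcy-Weisbach: ΔP = f(L/D)(ρV²/2) = 0.04547·(23.1/0.121)·(1030·0.06731²/2) = 0.04547·190.9·2.333 = 20.26 Pa.
ΔP = 20.26 Pa = 0.0203 kPa.

ΔP ≈ 0.0203 kPa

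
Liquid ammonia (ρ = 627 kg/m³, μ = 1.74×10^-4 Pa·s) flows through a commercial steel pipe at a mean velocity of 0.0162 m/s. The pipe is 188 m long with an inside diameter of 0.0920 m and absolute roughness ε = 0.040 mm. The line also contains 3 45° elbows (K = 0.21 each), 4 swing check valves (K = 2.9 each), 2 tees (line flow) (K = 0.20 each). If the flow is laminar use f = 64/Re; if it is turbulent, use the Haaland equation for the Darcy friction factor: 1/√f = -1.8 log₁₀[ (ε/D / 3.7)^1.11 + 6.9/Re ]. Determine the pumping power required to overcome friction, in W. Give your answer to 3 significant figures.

P ≈ 7.87×10^-4 W

Reynolds number Re = ρVD/μ = 627 · 0.0162 · 0.092 / 0.000174 = 5371.
Re > 4000 → turbulent. Relative roughness ε/D = 4e-05/0.092 = 0.000435. Haaland: 1/√f = -1.8 log₁₀[(0.000435/3.7)^1.11 + 6.9/5371] = -1.8 log₁₀[4.34e-05 + 0.00128] = 5.178, so f = 0.0373.
Total minor-loss coefficient ΣK = 3·0.21 + 4·2.9 + 2·0.2 = 12.6.
ΔP = [f·L/D + ΣK]·(ρV²/2) = [0.0373·188/0.092 + 12.6]·(627·0.0162²/2) = [76.21 + 12.6]·0.08227 = 7.31 Pa.
Q = V·A = 0.0162·0.006648 = 0.0001077 m³/s.
Pumping power P = QΔP = 0.0001077·7.31 = 7.872×10^-4 W = 7.87×10^-4 W.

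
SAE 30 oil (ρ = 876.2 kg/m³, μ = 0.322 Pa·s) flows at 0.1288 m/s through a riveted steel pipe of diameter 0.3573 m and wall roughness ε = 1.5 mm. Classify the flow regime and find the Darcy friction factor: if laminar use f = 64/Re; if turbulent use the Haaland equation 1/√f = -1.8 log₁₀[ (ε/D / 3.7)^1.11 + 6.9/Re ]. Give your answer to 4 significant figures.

f ≈ 0.5111

Re = ρVD/μ = 876.2·0.1288·0.3573/0.322 = 125.2.
Re < 2300 → laminar, so f = 64/Re = 0.5111 (roughness is irrelevant in laminar flow).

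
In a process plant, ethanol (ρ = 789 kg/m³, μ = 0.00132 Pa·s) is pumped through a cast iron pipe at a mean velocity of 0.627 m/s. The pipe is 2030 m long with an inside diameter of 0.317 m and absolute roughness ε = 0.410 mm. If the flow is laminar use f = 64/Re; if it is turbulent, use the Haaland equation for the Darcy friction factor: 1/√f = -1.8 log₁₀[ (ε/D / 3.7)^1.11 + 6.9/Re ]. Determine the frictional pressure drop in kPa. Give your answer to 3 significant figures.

ΔP ≈ 22.5 kPa

Reynolds number Re = ρVD/μ = 789 · 0.627 · 0.317 / 0.00132 = 1.188e+05.
Re > 4000 → turbulent. Relative roughness ε/D = 0.00041/0.317 = 0.00129. Haaland: 1/√f = -1.8 log₁₀[(0.00129/3.7)^1.11 + 6.9/1.188e+05] = -1.8 log₁₀[0.000146 + 5.81e-05] = 6.644, so f = 0.02266.
Darcy-Weisbach: ΔP = f(L/D)(ρV²/2) = 0.02266·(2030/0.317)·(789·0.627²/2) = 0.02266·6404·155.1 = 2.25e+04 Pa.
ΔP = 2.25e+04 Pa = 22.5 kPa.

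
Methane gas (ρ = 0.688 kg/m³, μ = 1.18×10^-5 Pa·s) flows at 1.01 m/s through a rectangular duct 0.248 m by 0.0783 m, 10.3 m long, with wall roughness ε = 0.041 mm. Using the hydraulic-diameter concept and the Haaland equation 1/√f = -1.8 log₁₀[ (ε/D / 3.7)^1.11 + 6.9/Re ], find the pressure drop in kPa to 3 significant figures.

Hydraulic diameter D_h = 4A/P = 4·(0.248·0.0783)/(2·(0.248+0.0783)) = 0.07767/0.6526 = 0.119 m.
Re = ρVD_h/μ = 0.688·1.01·0.119/1.18e-05 = 7009.
ε/D_h = 4.1e-05/0.119 = 0.000344; Haaland gives 1/√f = -1.8 log₁₀[3.35e-05+0.000984] = 5.386, so f = 0.03447.
ΔP = f(L/D_h)(ρV²/2) = 0.03447·10.3/0.119·0.3509 = 1.047 Pa.
ΔP = 0.00105 kPa.

ΔP ≈ 0.00105 kPa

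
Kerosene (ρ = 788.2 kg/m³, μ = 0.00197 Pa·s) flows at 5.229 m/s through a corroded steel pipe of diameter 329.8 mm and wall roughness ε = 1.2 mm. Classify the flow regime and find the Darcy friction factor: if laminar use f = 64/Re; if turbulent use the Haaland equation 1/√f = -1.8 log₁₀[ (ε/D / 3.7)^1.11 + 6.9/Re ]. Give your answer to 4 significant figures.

f ≈ 0.02785

Re = ρVD/μ = 788.2·5.229·0.3298/0.00197 = 6.9e+05.
Re > 4000 → turbulent. ε/D = 0.0012/0.3298 = 0.00364; Haaland: 1/√f = -1.8 log₁₀[0.000459 + 1e-05] = 5.992, so f = 0.02785.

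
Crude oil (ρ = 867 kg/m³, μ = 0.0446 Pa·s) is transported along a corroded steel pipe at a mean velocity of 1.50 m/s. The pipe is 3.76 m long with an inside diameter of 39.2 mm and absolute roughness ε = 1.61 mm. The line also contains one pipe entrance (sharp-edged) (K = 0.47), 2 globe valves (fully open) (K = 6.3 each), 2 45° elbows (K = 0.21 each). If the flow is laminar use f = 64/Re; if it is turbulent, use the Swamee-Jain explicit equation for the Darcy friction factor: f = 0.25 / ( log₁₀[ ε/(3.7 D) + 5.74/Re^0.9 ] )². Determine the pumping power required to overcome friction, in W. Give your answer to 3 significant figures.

P ≈ 33.3 W

Reynolds number Re = ρVD/μ = 867 · 1.5 · 0.0392 / 0.0446 = 1143.
Re < 2300 → laminar flow, so f = 64/Re = 64/1143 = 0.05599 (the turbulent correlation is not needed).
Total minor-loss coefficient ΣK = 1·0.47 + 2·6.3 + 2·0.21 = 13.5.
ΔP = [f·L/D + ΣK]·(ρV²/2) = [0.05599·3.76/0.0392 + 13.5]·(867·1.5²/2) = [5.371 + 13.5]·975.4 = 1.84e+04 Pa.
Q = V·A = 1.5·0.001207 = 0.00181 m³/s.
Pumping power P = QΔP = 0.00181·1.84e+04 = 33.30 W = 33.3 W.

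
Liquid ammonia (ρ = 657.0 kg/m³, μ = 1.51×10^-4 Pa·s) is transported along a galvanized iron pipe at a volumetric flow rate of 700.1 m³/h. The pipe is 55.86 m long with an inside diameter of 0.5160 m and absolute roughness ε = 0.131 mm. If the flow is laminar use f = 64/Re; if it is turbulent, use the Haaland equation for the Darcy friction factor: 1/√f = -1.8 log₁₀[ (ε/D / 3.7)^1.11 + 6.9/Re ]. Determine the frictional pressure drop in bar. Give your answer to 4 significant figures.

Q = 700.1 m³/h = 700.1/3600 = 0.1945 m³/s.
Cross-sectional area A = πD²/4 = π(0.516)²/4 = 0.2091 m²; mean velocity V = Q/A = 0.1945/0.2091 = 0.93 m/s.
Reynolds number Re = ρVD/μ = 657 · 0.93 · 0.516 / 0.000151 = 2.088e+06.
Re > 4000 → turbulent. Relative roughness ε/D = 0.000131/0.516 = 0.000254. Haaland: 1/√f = -1.8 log₁₀[(0.000254/3.7)^1.11 + 6.9/2.088e+06] = -1.8 log₁₀[2.39e-05 + 3.3e-06] = 8.218, so f = 0.01481.
Darcy-Weisbach: ΔP = f(L/D)(ρV²/2) = 0.01481·(55.86/0.516)·(657·0.93²/2) = 0.01481·108.3·284.1 = 455.4 Pa.
ΔP = 455.4 Pa = 0.004554 bar.

ΔP ≈ 0.004554 bar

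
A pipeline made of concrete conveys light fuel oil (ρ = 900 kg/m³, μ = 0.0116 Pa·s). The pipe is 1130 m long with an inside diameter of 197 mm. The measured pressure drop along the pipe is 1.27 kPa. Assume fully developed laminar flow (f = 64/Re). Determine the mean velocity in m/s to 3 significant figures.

V ≈ 0.118 m/s

For laminar flow, f = 64/Re with Re = ρVD/μ, so Darcy-Weisbach reduces to ΔP = 32μLV/D². Solving for V: V = ΔP·D²/(32μL) = 1270·(0.197)²/(32·0.0116·1130) = 0.1175 m/s.
Check: Re = ρVD/μ = 900·0.1175·0.197/0.0116 = 1796 < 2300, so the laminar assumption holds.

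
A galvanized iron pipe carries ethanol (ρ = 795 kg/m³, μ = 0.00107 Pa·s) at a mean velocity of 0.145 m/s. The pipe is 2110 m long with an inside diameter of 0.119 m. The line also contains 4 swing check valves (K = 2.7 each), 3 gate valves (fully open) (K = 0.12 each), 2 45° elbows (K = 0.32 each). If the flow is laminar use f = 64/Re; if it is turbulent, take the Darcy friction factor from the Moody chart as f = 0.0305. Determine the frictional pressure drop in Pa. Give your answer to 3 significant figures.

ΔP ≈ 4620 Pa

Reynolds number Re = ρVD/μ = 795 · 0.145 · 0.119 / 0.00107 = 1.282e+04.
Re > 4000 → turbulent; use the Moody-chart value f = 0.0305.
Total minor-loss coefficient ΣK = 4·2.7 + 3·0.12 + 2·0.32 = 11.8.
ΔP = [f·L/D + ΣK]·(ρV²/2) = [0.0305·2110/0.119 + 11.8]·(795·0.145²/2) = [540.8 + 11.8]·8.357 = 4618 Pa.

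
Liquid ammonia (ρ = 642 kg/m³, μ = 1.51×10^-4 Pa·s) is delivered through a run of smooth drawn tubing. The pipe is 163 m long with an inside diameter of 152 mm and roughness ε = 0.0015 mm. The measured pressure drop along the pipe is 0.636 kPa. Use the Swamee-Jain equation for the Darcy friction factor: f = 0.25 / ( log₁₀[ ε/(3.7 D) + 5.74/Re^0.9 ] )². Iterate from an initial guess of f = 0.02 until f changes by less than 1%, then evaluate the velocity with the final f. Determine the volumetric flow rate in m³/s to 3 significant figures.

Q ≈ 0.00631 m³/s

Rearranging Darcy-Weisbach: V = √(2·ΔP·D/(f·L·ρ)). With ε/D = 1.5e-06/0.152 = 9.87e-06, iterate starting from f = 0.02:
  f = 0.02 → V = √(2·636·0.152/(0.02·163·642)) = 0.3039 m/s; Re = ρVD/μ = 1.964e+05; f → 0.01568
  f = 0.01568 → V = 0.3433 m/s; Re = 2.219e+05; f → 0.01532
  f = 0.01532 → V = 0.3473 m/s; Re = 2.244e+05; f → 0.01529
Converged (Δf/f < 1%). With the final f = 0.01529: V = √(2·636·0.152/(0.01529·163·642)) = 0.3477 m/s.
Q = V·A = 0.3477·(π/4·0.152²) = 0.006309 m³/s = 0.00631 m³/s.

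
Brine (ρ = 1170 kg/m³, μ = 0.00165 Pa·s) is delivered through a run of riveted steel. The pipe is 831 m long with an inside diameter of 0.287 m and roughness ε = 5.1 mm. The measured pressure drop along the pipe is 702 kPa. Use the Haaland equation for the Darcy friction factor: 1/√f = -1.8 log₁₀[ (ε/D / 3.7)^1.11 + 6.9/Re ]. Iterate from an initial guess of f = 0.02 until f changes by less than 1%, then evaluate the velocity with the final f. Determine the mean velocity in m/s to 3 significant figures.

V ≈ 2.98 m/s

Rearranging Darcy-Weisbach: V = √(2·ΔP·D/(f·L·ρ)). With ε/D = 0.0051/0.287 = 0.0178, iterate starting from f = 0.02:
  f = 0.02 → V = √(2·7.02e+05·0.287/(0.02·831·1170)) = 4.552 m/s; Re = ρVD/μ = 9.264e+05; f → 0.04664
  f = 0.04664 → V = 2.981 m/s; Re = 6.066e+05; f → 0.04667
Converged (Δf/f < 1%). With the final f = 0.04667: V = √(2·7.02e+05·0.287/(0.04667·831·1170)) = 2.98 m/s.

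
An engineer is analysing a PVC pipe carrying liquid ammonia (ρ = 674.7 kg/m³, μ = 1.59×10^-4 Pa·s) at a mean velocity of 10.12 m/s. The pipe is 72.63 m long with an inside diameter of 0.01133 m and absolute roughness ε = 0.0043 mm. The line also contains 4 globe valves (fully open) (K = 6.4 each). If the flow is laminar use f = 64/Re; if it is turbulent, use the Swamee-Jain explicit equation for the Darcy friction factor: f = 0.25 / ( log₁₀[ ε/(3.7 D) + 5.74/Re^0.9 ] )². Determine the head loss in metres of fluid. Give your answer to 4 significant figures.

Reynolds number Re = ρVD/μ = 674.7 · 10.12 · 0.01133 / 0.000159 = 4.865e+05.
Re > 4000 → turbulent. Relative roughness ε/D = 4.3e-06/0.01133 = 0.00038. Swamee-Jain: f = 0.25/(log₁₀[0.00038/3.7 + 5.74/4.865e+05^0.9])² = 0.25/(log₁₀[0.000103 + 4.37e-05])² = 0.25/(-3.835)² = 0.017.
Total minor-loss coefficient ΣK = 4·6.4 = 25.6.
ΔP = [f·L/D + ΣK]·(ρV²/2) = [0.017·72.63/0.01133 + 25.6]·(674.7·10.12²/2) = [109 + 25.6]·3.455e+04 = 4.65e+06 Pa.
Head loss h_f = ΔP/(ρg) = 4.65e+06/(674.7·9.81) = 702.5 m.

h_f ≈ 702.5 m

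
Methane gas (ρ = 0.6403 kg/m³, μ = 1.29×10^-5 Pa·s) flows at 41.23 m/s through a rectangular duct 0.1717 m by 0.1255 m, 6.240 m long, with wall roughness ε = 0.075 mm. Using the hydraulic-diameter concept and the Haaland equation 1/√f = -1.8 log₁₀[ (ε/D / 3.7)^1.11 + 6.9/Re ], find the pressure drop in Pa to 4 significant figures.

Hydraulic diameter D_h = 4A/P = 4·(0.1717·0.1255)/(2·(0.1717+0.1255)) = 0.08619/0.5944 = 0.145 m.
Re = ρVD_h/μ = 0.6403·41.23·0.145/1.29e-05 = 2.968e+05.
ε/D_h = 7.5e-05/0.145 = 0.000517; Haaland gives 1/√f = -1.8 log₁₀[5.27e-05+2.33e-05] = 7.415, so f = 0.01819.
ΔP = f(L/D_h)(ρV²/2) = 0.01819·6.24/0.145·544.2 = 425.9 Pa.

ΔP ≈ 425.9 Pa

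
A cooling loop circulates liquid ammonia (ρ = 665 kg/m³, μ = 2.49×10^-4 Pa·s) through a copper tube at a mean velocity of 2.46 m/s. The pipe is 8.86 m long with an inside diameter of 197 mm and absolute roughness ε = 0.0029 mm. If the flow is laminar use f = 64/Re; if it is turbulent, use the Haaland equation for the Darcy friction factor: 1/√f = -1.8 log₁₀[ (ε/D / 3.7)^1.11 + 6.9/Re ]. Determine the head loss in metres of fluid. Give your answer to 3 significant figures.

Reynolds number Re = ρVD/μ = 665 · 2.46 · 0.197 / 0.000249 = 1.294e+06.
Re > 4000 → turbulent. Relative roughness ε/D = 2.9e-06/0.197 = 1.47e-05. Haaland: 1/√f = -1.8 log₁₀[(1.47e-05/3.7)^1.11 + 6.9/1.294e+06] = -1.8 log₁₀[1.01e-06 + 5.33e-06] = 9.356, so f = 0.01142.
Darcy-Weisbach: ΔP = f(L/D)(ρV²/2) = 0.01142·(8.86/0.197)·(665·2.46²/2) = 0.01142·44.97·2012 = 1034 Pa.
Head loss h_f = ΔP/(ρg) = 1034/(665·9.81) = 0.158 m.

h_f ≈ 0.158 m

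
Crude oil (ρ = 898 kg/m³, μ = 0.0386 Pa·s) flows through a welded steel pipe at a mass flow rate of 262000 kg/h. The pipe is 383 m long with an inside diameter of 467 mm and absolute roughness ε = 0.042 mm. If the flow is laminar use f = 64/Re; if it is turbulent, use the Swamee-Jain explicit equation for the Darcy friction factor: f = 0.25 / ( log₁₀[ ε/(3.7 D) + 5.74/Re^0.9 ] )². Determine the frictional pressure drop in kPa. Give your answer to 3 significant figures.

ΔP ≈ 3.10 kPa

ṁ = 262000 kg/h = 262000/3600 = 72.78 kg/s.
A = πD²/4 = π(0.467)²/4 = 0.1713 m²; mean velocity V = ṁ/(ρA) = 72.78/(898 · 0.1713) = 0.4731 m/s.
Reynolds number Re = ρVD/μ = 898 · 0.4731 · 0.467 / 0.0386 = 5140.
Re > 4000 → turbulent. Relative roughness ε/D = 4.2e-05/0.467 = 8.99e-05. Swamee-Jain: f = 0.25/(log₁₀[8.99e-05/3.7 + 5.74/5140^0.9])² = 0.25/(log₁₀[2.43e-05 + 0.00262])² = 0.25/(-2.577)² = 0.03765.
Darcy-Weisbach: ΔP = f(L/D)(ρV²/2) = 0.03765·(383/0.467)·(898·0.4731²/2) = 0.03765·820.1·100.5 = 3103 Pa.
ΔP = 3103 Pa = 3.10 kPa.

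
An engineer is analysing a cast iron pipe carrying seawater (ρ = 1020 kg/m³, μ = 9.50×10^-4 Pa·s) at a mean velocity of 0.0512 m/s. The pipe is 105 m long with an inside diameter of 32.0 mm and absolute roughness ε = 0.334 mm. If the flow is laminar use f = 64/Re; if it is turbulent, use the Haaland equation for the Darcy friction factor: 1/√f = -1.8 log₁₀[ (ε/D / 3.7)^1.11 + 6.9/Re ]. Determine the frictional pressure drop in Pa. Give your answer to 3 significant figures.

ΔP ≈ 160 Pa

Reynolds number Re = ρVD/μ = 1020 · 0.0512 · 0.032 / 0.00095 = 1759.
Re < 2300 → laminar flow, so f = 64/Re = 64/1759 = 0.03638 (the turbulent correlation is not needed).
Darcy-Weisbach: ΔP = f(L/D)(ρV²/2) = 0.03638·(105/0.032)·(1020·0.0512²/2) = 0.03638·3281·1.337 = 159.6 Pa.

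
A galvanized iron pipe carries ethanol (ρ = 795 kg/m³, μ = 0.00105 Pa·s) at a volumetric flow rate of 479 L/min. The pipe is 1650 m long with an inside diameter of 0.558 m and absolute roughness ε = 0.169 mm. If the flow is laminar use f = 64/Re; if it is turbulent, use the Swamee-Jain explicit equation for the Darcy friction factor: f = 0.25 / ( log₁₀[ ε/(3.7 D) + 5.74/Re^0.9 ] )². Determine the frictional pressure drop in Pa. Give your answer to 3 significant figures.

ΔP ≈ 36.4 Pa

Q = 479 L/min = 479/60000 = 0.007983 m³/s.
Cross-sectional area A = πD²/4 = π(0.558)²/4 = 0.2445 m²; mean velocity V = Q/A = 0.007983/0.2445 = 0.03265 m/s.
Reynolds number Re = ρVD/μ = 795 · 0.03265 · 0.558 / 0.00105 = 1.379e+04.
Re > 4000 → turbulent. Relative roughness ε/D = 0.000169/0.558 = 0.000303. Swamee-Jain: f = 0.25/(log₁₀[0.000303/3.7 + 5.74/1.379e+04^0.9])² = 0.25/(log₁₀[8.19e-05 + 0.00108])² = 0.25/(-2.935)² = 0.02902.
Darcy-Weisbach: ΔP = f(L/D)(ρV²/2) = 0.02902·(1650/0.558)·(795·0.03265²/2) = 0.02902·2957·0.4236 = 36.35 Pa.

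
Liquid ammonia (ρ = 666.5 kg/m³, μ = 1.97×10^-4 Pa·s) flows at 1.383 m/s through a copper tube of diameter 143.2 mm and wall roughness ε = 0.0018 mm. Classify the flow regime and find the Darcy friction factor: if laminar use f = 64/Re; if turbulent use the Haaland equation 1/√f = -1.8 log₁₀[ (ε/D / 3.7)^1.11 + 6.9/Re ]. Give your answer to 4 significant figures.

f ≈ 0.01258

Re = ρVD/μ = 666.5·1.383·0.1432/0.000197 = 6.7e+05.
Re > 4000 → turbulent. ε/D = 1.8e-06/0.1432 = 1.26e-05; Haaland: 1/√f = -1.8 log₁₀[8.5e-07 + 1.03e-05] = 8.915, so f = 0.01258.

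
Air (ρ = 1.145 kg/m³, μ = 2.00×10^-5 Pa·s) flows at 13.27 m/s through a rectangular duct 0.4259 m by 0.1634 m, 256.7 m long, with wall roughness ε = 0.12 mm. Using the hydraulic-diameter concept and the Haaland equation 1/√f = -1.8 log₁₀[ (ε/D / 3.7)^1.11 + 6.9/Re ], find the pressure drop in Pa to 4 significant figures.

ΔP ≈ 2066 Pa

Hydraulic diameter D_h = 4A/P = 4·(0.4259·0.1634)/(2·(0.4259+0.1634)) = 0.2784/1.179 = 0.2362 m.
Re = ρVD_h/μ = 1.145·13.27·0.2362/2e-05 = 1.794e+05.
ε/D_h = 0.00012/0.2362 = 0.000508; Haaland gives 1/√f = -1.8 log₁₀[5.16e-05+3.85e-05] = 7.282, so f = 0.01886.
ΔP = f(L/D_h)(ρV²/2) = 0.01886·256.7/0.2362·100.8 = 2066 Pa.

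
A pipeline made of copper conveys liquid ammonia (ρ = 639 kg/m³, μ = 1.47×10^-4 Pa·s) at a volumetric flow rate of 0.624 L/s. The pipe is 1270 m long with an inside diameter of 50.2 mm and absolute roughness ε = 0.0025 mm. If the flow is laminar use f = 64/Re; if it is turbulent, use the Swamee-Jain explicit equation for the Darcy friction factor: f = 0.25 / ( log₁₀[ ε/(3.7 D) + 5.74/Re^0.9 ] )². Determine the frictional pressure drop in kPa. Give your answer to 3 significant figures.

Q = 0.624 L/s = 0.624/1000 = 0.000624 m³/s.
Cross-sectional area A = πD²/4 = π(0.0502)²/4 = 0.001979 m²; mean velocity V = Q/A = 0.000624/0.001979 = 0.3153 m/s.
Reynolds number Re = ρVD/μ = 639 · 0.3153 · 0.0502 / 0.000147 = 6.88e+04.
Re > 4000 → turbulent. Relative roughness ε/D = 2.5e-06/0.0502 = 4.98e-05. Swamee-Jain: f = 0.25/(log₁₀[4.98e-05/3.7 + 5.74/6.88e+04^0.9])² = 0.25/(log₁₀[1.35e-05 + 0.000254])² = 0.25/(-3.572)² = 0.01959.
Darcy-Weisbach: ΔP = f(L/D)(ρV²/2) = 0.01959·(1270/0.0502)·(639·0.3153²/2) = 0.01959·2.53e+04·31.76 = 1.574e+04 Pa.
ΔP = 1.574e+04 Pa = 15.7 kPa.

ΔP ≈ 15.7 kPa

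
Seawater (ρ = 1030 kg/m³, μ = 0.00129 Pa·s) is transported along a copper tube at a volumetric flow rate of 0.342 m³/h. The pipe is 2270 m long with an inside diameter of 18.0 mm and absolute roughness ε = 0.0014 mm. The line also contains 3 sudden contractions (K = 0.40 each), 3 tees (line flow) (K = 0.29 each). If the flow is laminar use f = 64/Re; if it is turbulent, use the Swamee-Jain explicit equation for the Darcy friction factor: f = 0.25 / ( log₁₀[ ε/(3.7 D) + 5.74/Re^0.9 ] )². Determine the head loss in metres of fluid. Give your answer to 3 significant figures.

h_f ≈ 33.3 m

Q = 0.342 m³/h = 0.342/3600 = 9.5e-05 m³/s.
Cross-sectional area A = πD²/4 = π(0.018)²/4 = 0.0002545 m²; mean velocity V = Q/A = 9.5e-05/0.0002545 = 0.3733 m/s.
Reynolds number Re = ρVD/μ = 1030 · 0.3733 · 0.018 / 0.00129 = 5365.
Re > 4000 → turbulent. Relative roughness ε/D = 1.4e-06/0.018 = 7.78e-05. Swamee-Jain: f = 0.25/(log₁₀[7.78e-05/3.7 + 5.74/5365^0.9])² = 0.25/(log₁₀[2.1e-05 + 0.00253])² = 0.25/(-2.594)² = 0.03715.
Total minor-loss coefficient ΣK = 3·0.4 + 3·0.29 = 2.07.
ΔP = [f·L/D + ΣK]·(ρV²/2) = [0.03715·2270/0.018 + 2.07]·(1030·0.3733²/2) = [4685 + 2.07]·71.78 = 3.364e+05 Pa.
Head loss h_f = ΔP/(ρg) = 3.364e+05/(1030·9.81) = 33.3 m.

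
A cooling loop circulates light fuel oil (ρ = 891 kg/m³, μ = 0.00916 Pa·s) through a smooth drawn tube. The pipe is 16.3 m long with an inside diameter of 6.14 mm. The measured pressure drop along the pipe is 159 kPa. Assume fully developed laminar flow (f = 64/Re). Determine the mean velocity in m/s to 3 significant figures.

For laminar flow, f = 64/Re with Re = ρVD/μ, so Darcy-Weisbach reduces to ΔP = 32μLV/D². Solving for V: V = ΔP·D²/(32μL) = 1.59e+05·(0.00614)²/(32·0.00916·16.3) = 1.255 m/s.
Check: Re = ρVD/μ = 891·1.255·0.00614/0.00916 = 749.3 < 2300, so the laminar assumption holds.

V ≈ 1.25 m/s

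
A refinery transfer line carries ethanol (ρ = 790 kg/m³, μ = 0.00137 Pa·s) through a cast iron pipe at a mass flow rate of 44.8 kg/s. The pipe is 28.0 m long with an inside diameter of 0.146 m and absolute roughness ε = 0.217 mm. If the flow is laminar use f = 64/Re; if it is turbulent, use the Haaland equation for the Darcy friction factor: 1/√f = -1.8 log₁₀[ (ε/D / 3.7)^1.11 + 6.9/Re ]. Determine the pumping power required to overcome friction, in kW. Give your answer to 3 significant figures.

A = πD²/4 = π(0.146)²/4 = 0.01674 m²; mean velocity V = ṁ/(ρA) = 44.8/(790 · 0.01674) = 3.387 m/s.
Reynolds number Re = ρVD/μ = 790 · 3.387 · 0.146 / 0.00137 = 2.852e+05.
Re > 4000 → turbulent. Relative roughness ε/D = 0.000217/0.146 = 0.00149. Haaland: 1/√f = -1.8 log₁₀[(0.00149/3.7)^1.11 + 6.9/2.852e+05] = -1.8 log₁₀[0.00017 + 2.42e-05] = 6.681, so f = 0.0224.
Darcy-Weisbach: ΔP = f(L/D)(ρV²/2) = 0.0224·(28/0.146)·(790·3.387²/2) = 0.0224·191.8·4532 = 1.947e+04 Pa.
Q = ṁ/ρ = 44.8/790 = 0.05671 m³/s.
Pumping power P = QΔP = 0.05671·1.947e+04 = 1104 W = 1.10 kW.

P ≈ 1.10 kW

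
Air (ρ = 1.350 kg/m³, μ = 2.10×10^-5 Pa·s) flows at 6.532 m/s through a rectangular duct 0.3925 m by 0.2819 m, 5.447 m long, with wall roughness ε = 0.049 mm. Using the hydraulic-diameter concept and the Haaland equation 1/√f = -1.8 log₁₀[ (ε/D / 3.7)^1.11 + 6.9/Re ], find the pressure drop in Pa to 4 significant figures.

Hydraulic diameter D_h = 4A/P = 4·(0.3925·0.2819)/(2·(0.3925+0.2819)) = 0.4426/1.349 = 0.3281 m.
Re = ρVD_h/μ = 1.35·6.532·0.3281/2.1e-05 = 1.378e+05.
ε/D_h = 4.9e-05/0.3281 = 0.000149; Haaland gives 1/√f = -1.8 log₁₀[1.33e-05+5.01e-05] = 7.557, so f = 0.01751.
ΔP = f(L/D_h)(ρV²/2) = 0.01751·5.447/0.3281·28.8 = 8.372 Pa.

ΔP ≈ 8.372 Pa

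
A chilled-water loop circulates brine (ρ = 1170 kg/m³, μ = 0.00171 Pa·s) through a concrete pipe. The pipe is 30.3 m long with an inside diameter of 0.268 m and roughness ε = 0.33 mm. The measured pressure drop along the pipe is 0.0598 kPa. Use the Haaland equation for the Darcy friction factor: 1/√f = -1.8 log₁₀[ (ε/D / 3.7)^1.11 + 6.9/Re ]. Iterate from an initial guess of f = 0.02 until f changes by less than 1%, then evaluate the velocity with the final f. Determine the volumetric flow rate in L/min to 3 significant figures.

Rearranging Darcy-Weisbach: V = √(2·ΔP·D/(f·L·ρ)). With ε/D = 0.00033/0.268 = 0.00123, iterate starting from f = 0.02:
  f = 0.02 → V = √(2·59.8·0.268/(0.02·30.3·1170)) = 0.2126 m/s; Re = ρVD/μ = 3.899e+04; f → 0.02517
  f = 0.02517 → V = 0.1895 m/s; Re = 3.475e+04; f → 0.02559
  f = 0.02559 → V = 0.188 m/s; Re = 3.447e+04; f → 0.02562
Converged (Δf/f < 1%). With the final f = 0.02562: V = √(2·59.8·0.268/(0.02562·30.3·1170)) = 0.1879 m/s.
Q = V·A = 0.1879·(π/4·0.268²) = 0.0106 m³/s = 636 L/min.

Q ≈ 636 L/min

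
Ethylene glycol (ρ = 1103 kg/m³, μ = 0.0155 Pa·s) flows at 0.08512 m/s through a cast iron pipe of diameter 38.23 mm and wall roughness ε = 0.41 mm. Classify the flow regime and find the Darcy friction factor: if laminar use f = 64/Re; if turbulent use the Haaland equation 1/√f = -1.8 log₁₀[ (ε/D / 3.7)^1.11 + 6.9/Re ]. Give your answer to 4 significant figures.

f ≈ 0.2764

Re = ρVD/μ = 1103·0.08512·0.03823/0.0155 = 231.6.
Re < 2300 → laminar, so f = 64/Re = 0.2764 (roughness is irrelevant in laminar flow).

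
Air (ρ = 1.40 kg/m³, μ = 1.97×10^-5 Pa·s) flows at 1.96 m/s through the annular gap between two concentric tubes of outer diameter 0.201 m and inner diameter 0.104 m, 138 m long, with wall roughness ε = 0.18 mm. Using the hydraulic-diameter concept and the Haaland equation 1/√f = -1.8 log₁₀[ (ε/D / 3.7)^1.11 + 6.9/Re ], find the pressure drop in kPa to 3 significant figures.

Hydraulic diameter D_h = 4A/P = D_o - D_i = 0.201 - 0.104 = 0.097 m.
Re = ρVD_h/μ = 1.4·1.96·0.097/1.97e-05 = 1.351e+04.
ε/D_h = 0.00018/0.097 = 0.00186; Haaland gives 1/√f = -1.8 log₁₀[0.000217+0.000511] = 5.648, so f = 0.03135.
ΔP = f(L/D_h)(ρV²/2) = 0.03135·138/0.097·2.689 = 119.9 Pa.
ΔP = 0.120 kPa.

ΔP ≈ 0.120 kPa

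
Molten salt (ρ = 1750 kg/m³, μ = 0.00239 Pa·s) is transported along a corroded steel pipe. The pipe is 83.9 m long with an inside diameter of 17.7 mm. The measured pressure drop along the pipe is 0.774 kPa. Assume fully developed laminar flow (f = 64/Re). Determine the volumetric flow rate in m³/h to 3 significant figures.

For laminar flow, f = 64/Re with Re = ρVD/μ, so Darcy-Weisbach reduces to ΔP = 32μLV/D². Solving for V: V = ΔP·D²/(32μL) = 774·(0.0177)²/(32·0.00239·83.9) = 0.03779 m/s.
Check: Re = ρVD/μ = 1750·0.03779·0.0177/0.00239 = 489.8 < 2300, so the laminar assumption holds.
Q = V·A = 0.03779·(π/4·0.0177²) = 9.299e-06 m³/s = 0.0335 m³/h.

Q ≈ 0.0335 m³/h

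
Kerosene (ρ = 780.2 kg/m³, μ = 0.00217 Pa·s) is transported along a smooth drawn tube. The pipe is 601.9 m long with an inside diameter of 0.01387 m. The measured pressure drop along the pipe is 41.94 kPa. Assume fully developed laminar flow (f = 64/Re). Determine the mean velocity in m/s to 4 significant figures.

For laminar flow, f = 64/Re with Re = ρVD/μ, so Darcy-Weisbach reduces to ΔP = 32μLV/D². Solving for V: V = ΔP·D²/(32μL) = 4.194e+04·(0.01387)²/(32·0.00217·601.9) = 0.193 m/s.
Check: Re = ρVD/μ = 780.2·0.193·0.01387/0.00217 = 962.7 < 2300, so the laminar assumption holds.

V ≈ 0.1930 m/s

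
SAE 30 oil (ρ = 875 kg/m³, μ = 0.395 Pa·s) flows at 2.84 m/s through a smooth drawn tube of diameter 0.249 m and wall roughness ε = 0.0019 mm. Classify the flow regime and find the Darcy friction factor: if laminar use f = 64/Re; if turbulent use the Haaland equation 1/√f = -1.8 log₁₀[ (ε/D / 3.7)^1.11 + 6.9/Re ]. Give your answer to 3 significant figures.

Re = ρVD/μ = 875·2.84·0.249/0.395 = 1566.
Re < 2300 → laminar, so f = 64/Re = 0.04086 (roughness is irrelevant in laminar flow).

f ≈ 0.0409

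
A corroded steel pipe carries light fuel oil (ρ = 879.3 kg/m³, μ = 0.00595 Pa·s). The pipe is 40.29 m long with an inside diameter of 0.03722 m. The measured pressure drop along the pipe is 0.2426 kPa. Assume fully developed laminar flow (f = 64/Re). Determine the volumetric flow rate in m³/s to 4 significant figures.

Q ≈ 4.767×10^-5 m³/s

For laminar flow, f = 64/Re with Re = ρVD/μ, so Darcy-Weisbach reduces to ΔP = 32μLV/D². Solving for V: V = ΔP·D²/(32μL) = 242.6·(0.03722)²/(32·0.00595·40.29) = 0.04381 m/s.
Check: Re = ρVD/μ = 879.3·0.04381·0.03722/0.00595 = 241 < 2300, so the laminar assumption holds.
Q = V·A = 0.04381·(π/4·0.03722²) = 4.767e-05 m³/s = 4.767×10^-5 m³/s.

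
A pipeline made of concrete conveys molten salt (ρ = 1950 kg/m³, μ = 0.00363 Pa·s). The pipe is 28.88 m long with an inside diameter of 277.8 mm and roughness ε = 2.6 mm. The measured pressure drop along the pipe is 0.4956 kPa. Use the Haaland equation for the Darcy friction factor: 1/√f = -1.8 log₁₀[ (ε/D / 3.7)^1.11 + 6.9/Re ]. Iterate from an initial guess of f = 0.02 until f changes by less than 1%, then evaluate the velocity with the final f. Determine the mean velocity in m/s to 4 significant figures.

V ≈ 0.3577 m/s

Rearranging Darcy-Weisbach: V = √(2·ΔP·D/(f·L·ρ)). With ε/D = 0.0026/0.2778 = 0.00936, iterate starting from f = 0.02:
  f = 0.02 → V = √(2·495.6·0.2778/(0.02·28.88·1950)) = 0.4944 m/s; Re = ρVD/μ = 7.379e+04; f → 0.03793
  f = 0.03793 → V = 0.3591 m/s; Re = 5.358e+04; f → 0.03821
Converged (Δf/f < 1%). With the final f = 0.03821: V = √(2·495.6·0.2778/(0.03821·28.88·1950)) = 0.3577 m/s.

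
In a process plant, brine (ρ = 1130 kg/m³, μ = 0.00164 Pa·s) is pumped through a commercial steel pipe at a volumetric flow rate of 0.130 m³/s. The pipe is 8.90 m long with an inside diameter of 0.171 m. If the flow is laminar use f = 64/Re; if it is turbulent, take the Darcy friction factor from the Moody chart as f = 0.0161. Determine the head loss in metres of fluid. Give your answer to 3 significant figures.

h_f ≈ 1.37 m

Cross-sectional area A = πD²/4 = π(0.171)²/4 = 0.02297 m²; mean velocity V = Q/A = 0.13/0.02297 = 5.661 m/s.
Reynolds number Re = ρVD/μ = 1130 · 5.661 · 0.171 / 0.00164 = 6.669e+05.
Re > 4000 → turbulent; use the Moody-chart value f = 0.0161.
Darcy-Weisbach: ΔP = f(L/D)(ρV²/2) = 0.0161·(8.9/0.171)·(1130·5.661²/2) = 0.0161·52.05·1.81e+04 = 1.517e+04 Pa.
Head loss h_f = ΔP/(ρg) = 1.517e+04/(1130·9.81) = 1.37 m.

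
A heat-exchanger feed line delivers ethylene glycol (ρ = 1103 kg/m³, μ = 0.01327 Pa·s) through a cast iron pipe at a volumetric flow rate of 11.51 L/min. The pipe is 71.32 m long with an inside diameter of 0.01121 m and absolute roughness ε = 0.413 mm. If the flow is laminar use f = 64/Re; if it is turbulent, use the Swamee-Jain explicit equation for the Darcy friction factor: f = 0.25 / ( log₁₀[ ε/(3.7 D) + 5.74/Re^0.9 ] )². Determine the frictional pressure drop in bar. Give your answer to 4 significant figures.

ΔP ≈ 4.684 bar

Q = 11.51 L/min = 11.51/60000 = 0.0001918 m³/s.
Cross-sectional area A = πD²/4 = π(0.01121)²/4 = 9.87e-05 m²; mean velocity V = Q/A = 0.0001918/9.87e-05 = 1.944 m/s.
Reynolds number Re = ρVD/μ = 1103 · 1.944 · 0.01121 / 0.0133 = 1811.
Re < 2300 → laminar flow, so f = 64/Re = 64/1811 = 0.03534 (the turbulent correlation is not needed).
Darcy-Weisbach: ΔP = f(L/D)(ρV²/2) = 0.03534·(71.32/0.01121)·(1103·1.944²/2) = 0.03534·6362·2083 = 4.684e+05 Pa.
ΔP = 4.684e+05 Pa = 4.684 bar.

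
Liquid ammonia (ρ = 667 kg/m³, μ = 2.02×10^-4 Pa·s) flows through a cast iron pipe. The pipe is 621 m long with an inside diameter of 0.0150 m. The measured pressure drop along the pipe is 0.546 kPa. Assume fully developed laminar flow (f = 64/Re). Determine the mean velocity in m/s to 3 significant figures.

V ≈ 0.0306 m/s

For laminar flow, f = 64/Re with Re = ρVD/μ, so Darcy-Weisbach reduces to ΔP = 32μLV/D². Solving for V: V = ΔP·D²/(32μL) = 546·(0.015)²/(32·0.000202·621) = 0.0306 m/s.
Check: Re = ρVD/μ = 667·0.0306·0.015/0.000202 = 1516 < 2300, so the laminar assumption holds.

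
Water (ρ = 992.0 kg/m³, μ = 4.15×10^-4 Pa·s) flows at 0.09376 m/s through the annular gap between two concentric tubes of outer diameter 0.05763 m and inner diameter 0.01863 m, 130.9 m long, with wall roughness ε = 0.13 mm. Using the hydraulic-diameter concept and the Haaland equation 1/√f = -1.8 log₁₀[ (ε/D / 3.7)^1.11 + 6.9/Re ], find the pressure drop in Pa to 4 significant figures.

ΔP ≈ 530.2 Pa

Hydraulic diameter D_h = 4A/P = D_o - D_i = 0.05763 - 0.01863 = 0.039 m.
Re = ρVD_h/μ = 992·0.09376·0.039/0.000415 = 8741.
ε/D_h = 0.00013/0.039 = 0.00333; Haaland gives 1/√f = -1.8 log₁₀[0.000417+0.000789] = 5.254, so f = 0.03623.
ΔP = f(L/D_h)(ρV²/2) = 0.03623·130.9/0.039·4.36 = 530.2 Pa.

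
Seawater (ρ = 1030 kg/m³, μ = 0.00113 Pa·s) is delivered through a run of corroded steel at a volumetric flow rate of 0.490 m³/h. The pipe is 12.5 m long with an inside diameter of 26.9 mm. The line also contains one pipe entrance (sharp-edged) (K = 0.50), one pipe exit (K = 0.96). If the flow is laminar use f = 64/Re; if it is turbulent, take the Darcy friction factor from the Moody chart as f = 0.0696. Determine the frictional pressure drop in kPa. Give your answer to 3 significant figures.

ΔP ≈ 0.998 kPa

Q = 0.490 m³/h = 0.490/3600 = 0.0001361 m³/s.
Cross-sectional area A = πD²/4 = π(0.0269)²/4 = 0.0005683 m²; mean velocity V = Q/A = 0.0001361/0.0005683 = 0.2395 m/s.
Reynolds number Re = ρVD/μ = 1030 · 0.2395 · 0.0269 / 0.00113 = 5872.
Re > 4000 → turbulent; use the Moody-chart value f = 0.0696.
Total minor-loss coefficient ΣK = 1·0.5 + 1·0.96 = 1.46.
ΔP = [f·L/D + ΣK]·(ρV²/2) = [0.0696·12.5/0.0269 + 1.46]·(1030·0.2395²/2) = [32.34 + 1.46]·29.54 = 998.5 Pa.
ΔP = 998.5 Pa = 0.998 kPa.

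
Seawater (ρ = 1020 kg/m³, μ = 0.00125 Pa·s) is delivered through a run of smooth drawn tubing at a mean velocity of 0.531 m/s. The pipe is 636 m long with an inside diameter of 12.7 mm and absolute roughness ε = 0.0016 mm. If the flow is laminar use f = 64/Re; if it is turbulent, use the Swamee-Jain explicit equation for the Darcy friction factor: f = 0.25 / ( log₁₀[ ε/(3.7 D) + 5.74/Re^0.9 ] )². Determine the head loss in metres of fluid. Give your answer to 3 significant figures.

h_f ≈ 26.6 m

Reynolds number Re = ρVD/μ = 1020 · 0.531 · 0.0127 / 0.00125 = 5503.
Re > 4000 → turbulent. Relative roughness ε/D = 1.6e-06/0.0127 = 0.000126. Swamee-Jain: f = 0.25/(log₁₀[0.000126/3.7 + 5.74/5503^0.9])² = 0.25/(log₁₀[3.4e-05 + 0.00247])² = 0.25/(-2.602)² = 0.03693.
Darcy-Weisbach: ΔP = f(L/D)(ρV²/2) = 0.03693·(636/0.0127)·(1020·0.531²/2) = 0.03693·5.008e+04·143.8 = 2.66e+05 Pa.
Head loss h_f = ΔP/(ρg) = 2.66e+05/(1020·9.81) = 26.6 m.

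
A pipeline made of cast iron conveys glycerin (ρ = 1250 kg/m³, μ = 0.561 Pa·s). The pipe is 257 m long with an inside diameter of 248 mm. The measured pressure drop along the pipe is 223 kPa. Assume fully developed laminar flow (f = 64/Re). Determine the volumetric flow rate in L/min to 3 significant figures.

For laminar flow, f = 64/Re with Re = ρVD/μ, so Darcy-Weisbach reduces to ΔP = 32μLV/D². Solving for V: V = ΔP·D²/(32μL) = 2.23e+05·(0.248)²/(32·0.561·257) = 2.973 m/s.
Check: Re = ρVD/μ = 1250·2.973·0.248/0.561 = 1643 < 2300, so the laminar assumption holds.
Q = V·A = 2.973·(π/4·0.248²) = 0.1436 m³/s = 8620 L/min.

Q ≈ 8620 L/min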